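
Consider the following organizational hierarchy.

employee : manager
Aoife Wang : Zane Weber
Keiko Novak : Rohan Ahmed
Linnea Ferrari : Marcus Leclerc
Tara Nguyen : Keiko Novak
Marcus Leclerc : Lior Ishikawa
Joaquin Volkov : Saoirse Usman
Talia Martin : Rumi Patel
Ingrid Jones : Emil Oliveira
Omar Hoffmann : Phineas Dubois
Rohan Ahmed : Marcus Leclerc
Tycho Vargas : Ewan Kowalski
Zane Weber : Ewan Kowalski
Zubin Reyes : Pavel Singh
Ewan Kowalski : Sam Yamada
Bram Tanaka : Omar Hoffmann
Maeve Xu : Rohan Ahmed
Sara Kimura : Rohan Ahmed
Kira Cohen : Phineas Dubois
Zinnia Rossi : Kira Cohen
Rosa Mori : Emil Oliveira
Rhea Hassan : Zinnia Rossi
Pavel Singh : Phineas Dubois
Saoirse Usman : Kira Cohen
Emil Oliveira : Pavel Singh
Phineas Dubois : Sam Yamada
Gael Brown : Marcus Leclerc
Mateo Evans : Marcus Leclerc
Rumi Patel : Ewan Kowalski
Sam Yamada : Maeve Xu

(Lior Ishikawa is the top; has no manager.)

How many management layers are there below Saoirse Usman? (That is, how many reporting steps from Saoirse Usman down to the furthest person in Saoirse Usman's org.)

1

The longest chain under Saoirse Usman runs Saoirse Usman → Joaquin Volkov, which is 1 level below Saoirse Usman.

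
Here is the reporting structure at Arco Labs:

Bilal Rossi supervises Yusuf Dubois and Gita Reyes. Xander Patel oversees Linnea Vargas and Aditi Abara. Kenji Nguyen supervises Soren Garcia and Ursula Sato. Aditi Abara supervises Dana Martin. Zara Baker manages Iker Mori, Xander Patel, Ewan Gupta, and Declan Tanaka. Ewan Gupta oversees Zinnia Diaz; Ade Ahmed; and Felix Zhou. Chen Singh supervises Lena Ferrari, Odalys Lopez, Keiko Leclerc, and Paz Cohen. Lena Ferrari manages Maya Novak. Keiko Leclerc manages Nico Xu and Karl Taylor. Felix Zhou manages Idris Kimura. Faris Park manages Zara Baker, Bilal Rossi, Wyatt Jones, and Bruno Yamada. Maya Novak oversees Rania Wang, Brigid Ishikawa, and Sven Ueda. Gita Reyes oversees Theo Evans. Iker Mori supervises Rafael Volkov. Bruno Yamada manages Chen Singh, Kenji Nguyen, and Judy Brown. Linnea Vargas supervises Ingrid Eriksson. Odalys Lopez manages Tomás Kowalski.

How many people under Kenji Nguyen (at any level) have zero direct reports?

The people in Kenji Nguyen's organization with no one reporting to them are Ursula Sato, Soren Garcia. That is 2.

2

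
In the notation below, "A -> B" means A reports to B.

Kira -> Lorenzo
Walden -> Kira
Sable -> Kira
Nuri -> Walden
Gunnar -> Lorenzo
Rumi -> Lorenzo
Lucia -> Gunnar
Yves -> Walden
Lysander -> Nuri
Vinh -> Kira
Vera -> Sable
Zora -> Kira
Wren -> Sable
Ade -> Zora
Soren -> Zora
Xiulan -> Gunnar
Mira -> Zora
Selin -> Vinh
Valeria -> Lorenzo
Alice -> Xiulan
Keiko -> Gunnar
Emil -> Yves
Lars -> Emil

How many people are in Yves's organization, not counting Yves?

Yves directly manages Emil. Under Emil: Lars (1). That's 2 in total.

2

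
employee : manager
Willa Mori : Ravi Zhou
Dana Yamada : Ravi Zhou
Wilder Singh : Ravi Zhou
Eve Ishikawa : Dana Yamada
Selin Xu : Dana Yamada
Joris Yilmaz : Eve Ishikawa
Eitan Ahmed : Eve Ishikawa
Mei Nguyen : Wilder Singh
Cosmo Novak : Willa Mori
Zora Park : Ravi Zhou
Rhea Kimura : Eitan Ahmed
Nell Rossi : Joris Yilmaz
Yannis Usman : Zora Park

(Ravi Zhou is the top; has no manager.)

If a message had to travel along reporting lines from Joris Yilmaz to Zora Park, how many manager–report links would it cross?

4

Joris Yilmaz is 3 levels below Ravi Zhou, and Zora Park is 1 level below Ravi Zhou (their lowest common manager). The shortest path runs up from Joris Yilmaz to Ravi Zhou and back down to Zora Park: 3 + 1 = 4 links.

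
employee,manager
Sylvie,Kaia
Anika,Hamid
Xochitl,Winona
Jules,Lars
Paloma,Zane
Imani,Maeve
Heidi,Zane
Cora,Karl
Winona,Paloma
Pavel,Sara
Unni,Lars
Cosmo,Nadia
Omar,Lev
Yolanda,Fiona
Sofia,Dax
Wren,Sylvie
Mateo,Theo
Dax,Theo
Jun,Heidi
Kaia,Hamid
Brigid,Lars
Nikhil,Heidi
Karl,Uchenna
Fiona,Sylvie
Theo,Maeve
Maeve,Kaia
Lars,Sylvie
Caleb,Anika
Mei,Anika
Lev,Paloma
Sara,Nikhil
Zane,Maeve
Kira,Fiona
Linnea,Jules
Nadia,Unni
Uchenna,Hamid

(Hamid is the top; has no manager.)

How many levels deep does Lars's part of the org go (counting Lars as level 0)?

The longest chain under Lars runs Lars → Unni → Nadia → Cosmo, which is 3 levels below Lars.

3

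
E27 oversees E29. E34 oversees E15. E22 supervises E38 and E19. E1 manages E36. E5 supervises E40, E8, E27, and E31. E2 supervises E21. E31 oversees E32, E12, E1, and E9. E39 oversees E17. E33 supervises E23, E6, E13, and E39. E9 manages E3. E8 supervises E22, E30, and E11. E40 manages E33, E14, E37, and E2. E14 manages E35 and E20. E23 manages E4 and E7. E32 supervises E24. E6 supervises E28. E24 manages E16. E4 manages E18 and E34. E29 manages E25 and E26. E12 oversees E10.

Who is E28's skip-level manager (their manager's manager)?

E28 reports to E6, and E6 reports to E33. So E28's skip-level manager is E33.

E33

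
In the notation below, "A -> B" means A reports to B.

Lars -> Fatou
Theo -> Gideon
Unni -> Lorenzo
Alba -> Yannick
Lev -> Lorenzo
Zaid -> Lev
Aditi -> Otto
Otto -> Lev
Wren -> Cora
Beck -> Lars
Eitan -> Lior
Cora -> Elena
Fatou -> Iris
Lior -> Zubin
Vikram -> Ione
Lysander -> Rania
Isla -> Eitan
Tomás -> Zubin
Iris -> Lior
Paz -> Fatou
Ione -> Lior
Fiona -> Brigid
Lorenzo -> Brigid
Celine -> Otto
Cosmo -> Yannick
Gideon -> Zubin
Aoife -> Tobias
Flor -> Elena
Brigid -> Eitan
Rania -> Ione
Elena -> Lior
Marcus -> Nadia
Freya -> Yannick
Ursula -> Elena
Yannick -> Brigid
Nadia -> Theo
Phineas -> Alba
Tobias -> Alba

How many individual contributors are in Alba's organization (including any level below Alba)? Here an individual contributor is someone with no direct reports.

The people in Alba's organization with no one reporting to them are Phineas, Aoife. That is 2.

2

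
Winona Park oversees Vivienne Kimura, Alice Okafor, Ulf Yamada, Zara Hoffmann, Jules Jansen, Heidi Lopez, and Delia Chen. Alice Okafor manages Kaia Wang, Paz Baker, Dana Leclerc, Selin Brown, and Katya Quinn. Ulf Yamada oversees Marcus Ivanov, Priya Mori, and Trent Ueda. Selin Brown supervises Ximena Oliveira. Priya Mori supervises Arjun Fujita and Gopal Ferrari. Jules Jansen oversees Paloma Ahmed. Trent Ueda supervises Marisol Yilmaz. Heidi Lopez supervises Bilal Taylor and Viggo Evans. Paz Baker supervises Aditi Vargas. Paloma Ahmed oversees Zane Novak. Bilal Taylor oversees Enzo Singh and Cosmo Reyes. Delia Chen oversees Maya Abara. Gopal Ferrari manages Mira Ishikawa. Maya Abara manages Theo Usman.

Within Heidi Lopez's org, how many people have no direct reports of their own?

3

The people in Heidi Lopez's organization with no one reporting to them are Viggo Evans, Enzo Singh, Cosmo Reyes. That is 3.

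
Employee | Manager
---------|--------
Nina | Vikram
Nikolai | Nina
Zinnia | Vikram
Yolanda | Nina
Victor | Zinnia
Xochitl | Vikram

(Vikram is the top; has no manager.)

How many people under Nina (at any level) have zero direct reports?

2

The people in Nina's organization with no one reporting to them are Yolanda, Nikolai. That is 2.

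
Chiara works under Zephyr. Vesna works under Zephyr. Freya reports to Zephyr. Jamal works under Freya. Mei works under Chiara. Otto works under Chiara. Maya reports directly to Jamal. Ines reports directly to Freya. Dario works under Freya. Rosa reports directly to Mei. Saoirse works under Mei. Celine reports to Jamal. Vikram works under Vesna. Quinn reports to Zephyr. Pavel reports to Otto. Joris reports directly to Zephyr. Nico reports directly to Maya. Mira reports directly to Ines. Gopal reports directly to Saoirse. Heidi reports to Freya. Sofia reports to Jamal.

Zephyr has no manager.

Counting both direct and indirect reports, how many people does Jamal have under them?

4

Jamal directly manages Maya, Celine, Sofia. Under Maya: Nico (1). Celine has no reports. Sofia has no reports. So Jamal's organization is 3 direct reports plus everyone under them: 2 + 1 + 1 = 4.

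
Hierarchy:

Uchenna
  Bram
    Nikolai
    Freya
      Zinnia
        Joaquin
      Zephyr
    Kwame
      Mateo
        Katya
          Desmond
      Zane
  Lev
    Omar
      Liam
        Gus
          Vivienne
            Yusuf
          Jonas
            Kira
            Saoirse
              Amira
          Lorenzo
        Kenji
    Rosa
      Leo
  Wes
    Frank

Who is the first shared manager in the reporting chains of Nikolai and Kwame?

Bram

Nikolai's chain of managers is Bram, Uchenna. Kwame's chain of managers is Bram, Uchenna. The first manager that appears in both chains is Bram.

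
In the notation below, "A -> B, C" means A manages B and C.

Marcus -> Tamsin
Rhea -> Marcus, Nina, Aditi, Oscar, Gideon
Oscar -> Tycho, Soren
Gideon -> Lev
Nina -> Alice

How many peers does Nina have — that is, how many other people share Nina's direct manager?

Nina reports to Rhea. Rhea's other direct reports are Marcus, Aditi, Oscar, Gideon — 4 peers.

4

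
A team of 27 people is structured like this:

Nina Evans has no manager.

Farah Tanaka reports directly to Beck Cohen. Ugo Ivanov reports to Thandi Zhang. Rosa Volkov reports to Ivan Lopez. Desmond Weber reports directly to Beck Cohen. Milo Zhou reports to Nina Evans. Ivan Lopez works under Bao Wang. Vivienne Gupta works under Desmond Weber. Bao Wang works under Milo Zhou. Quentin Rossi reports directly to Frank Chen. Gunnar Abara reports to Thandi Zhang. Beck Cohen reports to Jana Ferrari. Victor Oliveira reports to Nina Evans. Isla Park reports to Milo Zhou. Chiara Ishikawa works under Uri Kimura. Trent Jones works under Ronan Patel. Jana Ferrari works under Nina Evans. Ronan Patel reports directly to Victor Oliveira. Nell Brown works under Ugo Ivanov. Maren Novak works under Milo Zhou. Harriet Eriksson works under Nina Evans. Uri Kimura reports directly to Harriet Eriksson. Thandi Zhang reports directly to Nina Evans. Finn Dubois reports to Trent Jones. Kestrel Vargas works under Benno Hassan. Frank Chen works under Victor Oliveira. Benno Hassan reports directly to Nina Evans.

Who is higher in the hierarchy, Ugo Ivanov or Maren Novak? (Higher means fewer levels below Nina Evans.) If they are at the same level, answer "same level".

same level

Both Ugo Ivanov and Maren Novak are 2 levels below Nina Evans.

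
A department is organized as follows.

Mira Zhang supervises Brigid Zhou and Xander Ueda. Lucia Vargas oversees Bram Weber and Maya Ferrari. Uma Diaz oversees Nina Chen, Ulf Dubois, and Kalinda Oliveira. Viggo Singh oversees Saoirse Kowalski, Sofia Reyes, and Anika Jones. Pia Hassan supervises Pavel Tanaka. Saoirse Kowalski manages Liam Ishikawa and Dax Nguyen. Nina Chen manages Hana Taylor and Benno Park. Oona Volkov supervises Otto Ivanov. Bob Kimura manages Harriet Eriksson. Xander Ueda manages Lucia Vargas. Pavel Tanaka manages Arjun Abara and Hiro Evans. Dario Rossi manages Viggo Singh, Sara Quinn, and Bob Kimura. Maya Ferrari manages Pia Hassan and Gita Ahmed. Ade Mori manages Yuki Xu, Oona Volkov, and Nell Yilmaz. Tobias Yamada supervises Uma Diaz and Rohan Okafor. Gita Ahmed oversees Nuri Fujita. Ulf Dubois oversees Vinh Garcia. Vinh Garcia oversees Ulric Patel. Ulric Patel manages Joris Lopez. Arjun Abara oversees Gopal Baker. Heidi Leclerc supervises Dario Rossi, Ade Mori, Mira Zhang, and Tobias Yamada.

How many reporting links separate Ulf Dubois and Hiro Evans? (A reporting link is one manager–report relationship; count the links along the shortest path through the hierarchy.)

Ulf Dubois is 3 levels below Heidi Leclerc, and Hiro Evans is 7 levels below Heidi Leclerc (their lowest common manager). The shortest path runs up from Ulf Dubois to Heidi Leclerc and back down to Hiro Evans: 3 + 7 = 10 links.

10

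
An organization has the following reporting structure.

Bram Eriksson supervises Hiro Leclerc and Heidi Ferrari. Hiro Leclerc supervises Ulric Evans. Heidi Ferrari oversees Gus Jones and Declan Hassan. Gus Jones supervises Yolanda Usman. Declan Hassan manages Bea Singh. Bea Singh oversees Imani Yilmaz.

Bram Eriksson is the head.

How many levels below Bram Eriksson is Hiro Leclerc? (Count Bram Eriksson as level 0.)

Chain from Hiro Leclerc up to Bram Eriksson: Hiro Leclerc → Bram Eriksson. That is 1 step up, so Hiro Leclerc is 1 level below Bram Eriksson.

1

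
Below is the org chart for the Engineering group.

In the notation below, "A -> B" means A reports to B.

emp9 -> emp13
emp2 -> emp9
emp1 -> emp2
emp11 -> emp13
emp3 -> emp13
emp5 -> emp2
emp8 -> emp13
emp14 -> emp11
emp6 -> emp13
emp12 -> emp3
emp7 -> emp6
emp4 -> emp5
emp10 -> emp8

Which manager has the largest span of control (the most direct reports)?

Direct-report counts: emp13 has 5; emp6 has 1; emp8 has 1; emp3 has 1; emp11 has 1; emp9 has 1; emp2 has 2; emp5 has 1. The largest is 5, held by emp13.

emp13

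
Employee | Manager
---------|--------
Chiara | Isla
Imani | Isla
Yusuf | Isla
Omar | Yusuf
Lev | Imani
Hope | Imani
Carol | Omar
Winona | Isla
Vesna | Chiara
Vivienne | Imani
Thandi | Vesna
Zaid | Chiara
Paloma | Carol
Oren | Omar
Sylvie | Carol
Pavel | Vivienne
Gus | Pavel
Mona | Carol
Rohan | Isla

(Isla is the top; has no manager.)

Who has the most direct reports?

Direct-report counts: Isla has 5; Yusuf has 1; Omar has 2; Carol has 3; Imani has 3; Vivienne has 1; Pavel has 1; Chiara has 2; Vesna has 1. The largest is 5, held by Isla.

Isla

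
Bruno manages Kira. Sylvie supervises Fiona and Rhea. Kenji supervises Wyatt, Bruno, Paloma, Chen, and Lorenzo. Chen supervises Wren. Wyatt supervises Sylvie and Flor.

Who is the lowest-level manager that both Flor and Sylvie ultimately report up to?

Wyatt

Flor's chain of managers is Wyatt, Kenji. Sylvie's chain of managers is Wyatt, Kenji. The first manager that appears in both chains is Wyatt.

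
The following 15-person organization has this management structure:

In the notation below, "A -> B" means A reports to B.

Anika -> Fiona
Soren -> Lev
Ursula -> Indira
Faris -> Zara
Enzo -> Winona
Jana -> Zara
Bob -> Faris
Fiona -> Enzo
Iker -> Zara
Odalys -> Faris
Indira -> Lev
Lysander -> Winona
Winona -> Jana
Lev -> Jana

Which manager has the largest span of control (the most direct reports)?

Zara

Direct-report counts: Zara has 3; Faris has 2; Jana has 2; Winona has 2; Enzo has 1; Fiona has 1; Lev has 2; Indira has 1. The largest is 3, held by Zara.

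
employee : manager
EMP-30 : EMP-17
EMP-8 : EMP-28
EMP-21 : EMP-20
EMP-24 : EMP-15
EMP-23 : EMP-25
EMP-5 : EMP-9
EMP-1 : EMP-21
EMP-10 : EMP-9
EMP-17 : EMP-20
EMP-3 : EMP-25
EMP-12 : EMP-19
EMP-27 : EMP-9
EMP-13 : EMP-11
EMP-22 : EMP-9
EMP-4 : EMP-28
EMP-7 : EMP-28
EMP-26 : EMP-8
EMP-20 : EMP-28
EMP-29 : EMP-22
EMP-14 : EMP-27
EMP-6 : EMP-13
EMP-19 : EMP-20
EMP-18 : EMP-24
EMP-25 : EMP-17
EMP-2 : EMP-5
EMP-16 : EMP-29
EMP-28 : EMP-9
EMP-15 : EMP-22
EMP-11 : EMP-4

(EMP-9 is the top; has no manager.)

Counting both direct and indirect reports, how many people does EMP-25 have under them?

EMP-25 directly manages EMP-23, EMP-3. EMP-23 has no reports. EMP-3 has no reports. So EMP-25's organization is 2 direct reports plus everyone under them: 1 + 1 = 2.

2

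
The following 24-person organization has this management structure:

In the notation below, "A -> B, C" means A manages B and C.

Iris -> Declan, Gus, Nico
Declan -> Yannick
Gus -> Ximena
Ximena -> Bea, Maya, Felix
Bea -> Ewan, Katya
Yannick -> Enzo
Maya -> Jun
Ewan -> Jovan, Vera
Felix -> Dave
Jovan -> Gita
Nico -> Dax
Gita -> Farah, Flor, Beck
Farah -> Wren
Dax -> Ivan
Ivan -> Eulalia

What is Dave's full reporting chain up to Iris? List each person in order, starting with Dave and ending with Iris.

Dave reports to Felix. Felix reports to Ximena. Ximena reports to Gus. Gus reports to Iris. Iris is at the top.

Dave -> Felix -> Ximena -> Gus -> Iris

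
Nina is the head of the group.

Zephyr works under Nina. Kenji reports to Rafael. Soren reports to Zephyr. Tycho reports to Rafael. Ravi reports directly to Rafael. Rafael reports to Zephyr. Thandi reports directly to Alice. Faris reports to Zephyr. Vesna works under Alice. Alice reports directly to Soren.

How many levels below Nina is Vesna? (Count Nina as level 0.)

4

Chain from Vesna up to Nina: Vesna → Alice → Soren → Zephyr → Nina. That is 4 steps up, so Vesna is 4 levels below Nina.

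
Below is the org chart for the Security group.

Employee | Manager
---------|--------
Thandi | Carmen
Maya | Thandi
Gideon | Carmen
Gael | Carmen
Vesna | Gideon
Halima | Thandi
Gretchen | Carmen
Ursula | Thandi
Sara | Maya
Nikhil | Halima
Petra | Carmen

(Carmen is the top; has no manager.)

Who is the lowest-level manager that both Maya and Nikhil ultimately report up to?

Maya's chain of managers is Thandi, Carmen. Nikhil's chain of managers is Halima, Thandi, Carmen. The first manager that appears in both chains is Thandi.

Thandi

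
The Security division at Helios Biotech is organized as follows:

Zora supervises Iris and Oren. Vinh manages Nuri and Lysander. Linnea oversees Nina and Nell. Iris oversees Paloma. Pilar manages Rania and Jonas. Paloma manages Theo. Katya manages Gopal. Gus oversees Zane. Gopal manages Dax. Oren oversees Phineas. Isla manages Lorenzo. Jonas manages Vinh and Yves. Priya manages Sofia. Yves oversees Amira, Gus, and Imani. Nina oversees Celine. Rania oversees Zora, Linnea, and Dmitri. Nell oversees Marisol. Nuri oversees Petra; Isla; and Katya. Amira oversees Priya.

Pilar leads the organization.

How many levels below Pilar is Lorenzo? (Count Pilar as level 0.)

5

Chain from Lorenzo up to Pilar: Lorenzo → Isla → Nuri → Vinh → Jonas → Pilar. That is 5 steps up, so Lorenzo is 5 levels below Pilar.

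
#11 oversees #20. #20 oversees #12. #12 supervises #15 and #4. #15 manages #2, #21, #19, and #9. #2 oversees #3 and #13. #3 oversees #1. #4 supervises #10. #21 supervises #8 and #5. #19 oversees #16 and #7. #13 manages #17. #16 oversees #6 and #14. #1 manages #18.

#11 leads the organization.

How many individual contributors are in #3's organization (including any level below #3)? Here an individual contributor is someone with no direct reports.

The only person in #3's organization with no one reporting to them is #18. That is 1.

1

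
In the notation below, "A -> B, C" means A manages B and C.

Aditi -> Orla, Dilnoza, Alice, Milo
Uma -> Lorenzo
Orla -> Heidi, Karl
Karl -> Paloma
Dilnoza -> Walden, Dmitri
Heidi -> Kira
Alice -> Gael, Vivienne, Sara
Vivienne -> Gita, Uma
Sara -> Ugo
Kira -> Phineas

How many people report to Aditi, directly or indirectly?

18

Aditi directly manages Orla, Dilnoza, Alice, Milo. Under Orla: Karl, Paloma, Heidi, Kira, Phineas (5). Under Dilnoza: Dmitri, Walden (2). Under Alice: Sara, Ugo, Vivienne, Uma, Lorenzo, Gita, Gael (7). Milo has no reports. So Aditi's organization is 4 direct reports plus everyone under them: 6 + 3 + 8 + 1 = 18.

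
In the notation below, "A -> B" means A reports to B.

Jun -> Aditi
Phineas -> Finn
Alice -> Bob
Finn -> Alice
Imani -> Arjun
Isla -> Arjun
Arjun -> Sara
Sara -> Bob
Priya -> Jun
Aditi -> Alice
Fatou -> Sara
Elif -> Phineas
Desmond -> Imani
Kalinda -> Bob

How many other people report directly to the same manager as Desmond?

0

Desmond reports to Imani, and Imani has no other direct reports. Desmond has 0 peers.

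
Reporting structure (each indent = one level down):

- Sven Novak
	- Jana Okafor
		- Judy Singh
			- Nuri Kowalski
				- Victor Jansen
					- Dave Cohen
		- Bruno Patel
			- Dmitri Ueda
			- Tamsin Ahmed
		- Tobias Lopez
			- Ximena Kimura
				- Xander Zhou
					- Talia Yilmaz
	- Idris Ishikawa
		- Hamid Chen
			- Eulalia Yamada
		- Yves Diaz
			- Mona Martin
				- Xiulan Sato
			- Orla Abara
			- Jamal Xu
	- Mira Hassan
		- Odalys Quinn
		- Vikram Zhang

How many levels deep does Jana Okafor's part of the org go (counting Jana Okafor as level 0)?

The longest chain under Jana Okafor runs Jana Okafor → Tobias Lopez → Ximena Kimura → Xander Zhou → Talia Yilmaz, which is 4 levels below Jana Okafor.

4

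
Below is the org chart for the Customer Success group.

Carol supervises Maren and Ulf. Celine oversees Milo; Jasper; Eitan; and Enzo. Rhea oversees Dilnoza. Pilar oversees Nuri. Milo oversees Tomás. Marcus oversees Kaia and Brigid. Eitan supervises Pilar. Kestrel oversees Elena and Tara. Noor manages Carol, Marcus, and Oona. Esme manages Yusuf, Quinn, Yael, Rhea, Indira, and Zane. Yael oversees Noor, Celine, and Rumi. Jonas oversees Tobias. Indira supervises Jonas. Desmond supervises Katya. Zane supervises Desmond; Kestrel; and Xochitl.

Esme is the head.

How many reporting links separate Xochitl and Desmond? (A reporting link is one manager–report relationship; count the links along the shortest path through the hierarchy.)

Xochitl is 1 level below Zane, and Desmond is 1 level below Zane (their lowest common manager). The shortest path runs up from Xochitl to Zane and back down to Desmond: 1 + 1 = 2 links.

2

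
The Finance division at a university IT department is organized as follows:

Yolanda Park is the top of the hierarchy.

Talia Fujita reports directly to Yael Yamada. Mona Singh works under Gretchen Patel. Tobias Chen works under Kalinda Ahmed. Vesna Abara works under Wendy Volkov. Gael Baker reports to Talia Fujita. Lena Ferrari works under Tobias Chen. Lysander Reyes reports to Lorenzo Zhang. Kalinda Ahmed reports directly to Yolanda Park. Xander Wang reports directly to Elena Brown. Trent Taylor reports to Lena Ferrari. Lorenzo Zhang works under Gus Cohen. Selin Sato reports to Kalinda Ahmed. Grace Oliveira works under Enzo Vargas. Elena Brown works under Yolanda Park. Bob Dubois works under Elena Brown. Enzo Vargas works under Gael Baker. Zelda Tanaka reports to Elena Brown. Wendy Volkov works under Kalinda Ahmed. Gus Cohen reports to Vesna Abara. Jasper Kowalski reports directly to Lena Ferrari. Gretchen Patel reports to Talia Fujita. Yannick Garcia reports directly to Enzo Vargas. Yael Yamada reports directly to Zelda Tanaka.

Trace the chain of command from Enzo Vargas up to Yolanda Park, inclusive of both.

Enzo Vargas reports to Gael Baker. Gael Baker reports to Talia Fujita. Talia Fujita reports to Yael Yamada. Yael Yamada reports to Zelda Tanaka. Zelda Tanaka reports to Elena Brown. Elena Brown reports to Yolanda Park. Yolanda Park is at the top.

Enzo Vargas -> Gael Baker -> Talia Fujita -> Yael Yamada -> Zelda Tanaka -> Elena Brown -> Yolanda Park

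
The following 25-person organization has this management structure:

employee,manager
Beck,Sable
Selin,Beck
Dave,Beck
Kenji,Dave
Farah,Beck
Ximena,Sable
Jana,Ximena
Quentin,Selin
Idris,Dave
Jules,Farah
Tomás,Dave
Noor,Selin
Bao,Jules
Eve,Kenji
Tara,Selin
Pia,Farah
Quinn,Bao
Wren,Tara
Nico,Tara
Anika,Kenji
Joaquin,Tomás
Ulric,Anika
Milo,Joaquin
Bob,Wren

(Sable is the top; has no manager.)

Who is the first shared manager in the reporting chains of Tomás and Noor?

Beck

Tomás's chain of managers is Dave, Beck, Sable. Noor's chain of managers is Selin, Beck, Sable. The first manager that appears in both chains is Beck.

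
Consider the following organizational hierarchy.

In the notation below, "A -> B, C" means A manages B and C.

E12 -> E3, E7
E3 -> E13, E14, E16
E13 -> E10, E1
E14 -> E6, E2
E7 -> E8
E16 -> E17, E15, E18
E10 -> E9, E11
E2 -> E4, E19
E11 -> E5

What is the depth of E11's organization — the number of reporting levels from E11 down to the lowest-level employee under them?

The longest chain under E11 runs E11 → E5, which is 1 level below E11.

1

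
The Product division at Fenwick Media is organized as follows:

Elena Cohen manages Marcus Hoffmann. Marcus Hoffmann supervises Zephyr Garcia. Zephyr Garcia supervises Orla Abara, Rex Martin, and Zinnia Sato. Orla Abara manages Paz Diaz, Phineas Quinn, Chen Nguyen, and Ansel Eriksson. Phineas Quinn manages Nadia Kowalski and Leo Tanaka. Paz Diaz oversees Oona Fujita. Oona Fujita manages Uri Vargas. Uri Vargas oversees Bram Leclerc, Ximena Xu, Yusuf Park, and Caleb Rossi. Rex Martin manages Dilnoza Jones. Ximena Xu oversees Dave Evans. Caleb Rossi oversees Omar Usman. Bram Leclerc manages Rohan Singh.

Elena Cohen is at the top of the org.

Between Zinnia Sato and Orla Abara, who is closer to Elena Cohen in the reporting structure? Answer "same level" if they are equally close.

same level

Both Zinnia Sato and Orla Abara are 3 levels below Elena Cohen.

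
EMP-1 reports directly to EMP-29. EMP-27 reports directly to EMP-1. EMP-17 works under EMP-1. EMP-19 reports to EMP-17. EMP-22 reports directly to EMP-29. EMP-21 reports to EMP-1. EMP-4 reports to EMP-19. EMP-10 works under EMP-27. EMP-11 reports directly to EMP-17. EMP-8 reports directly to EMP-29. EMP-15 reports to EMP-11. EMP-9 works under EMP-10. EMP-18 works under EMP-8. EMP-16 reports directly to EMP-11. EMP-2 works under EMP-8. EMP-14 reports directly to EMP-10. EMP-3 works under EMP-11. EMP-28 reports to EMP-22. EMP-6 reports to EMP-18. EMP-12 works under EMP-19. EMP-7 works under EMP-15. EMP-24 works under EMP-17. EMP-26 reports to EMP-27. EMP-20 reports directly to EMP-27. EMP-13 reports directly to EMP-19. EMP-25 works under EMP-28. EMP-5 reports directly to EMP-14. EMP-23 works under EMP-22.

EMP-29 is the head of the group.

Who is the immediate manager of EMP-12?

EMP-12 reports directly to EMP-19.

EMP-19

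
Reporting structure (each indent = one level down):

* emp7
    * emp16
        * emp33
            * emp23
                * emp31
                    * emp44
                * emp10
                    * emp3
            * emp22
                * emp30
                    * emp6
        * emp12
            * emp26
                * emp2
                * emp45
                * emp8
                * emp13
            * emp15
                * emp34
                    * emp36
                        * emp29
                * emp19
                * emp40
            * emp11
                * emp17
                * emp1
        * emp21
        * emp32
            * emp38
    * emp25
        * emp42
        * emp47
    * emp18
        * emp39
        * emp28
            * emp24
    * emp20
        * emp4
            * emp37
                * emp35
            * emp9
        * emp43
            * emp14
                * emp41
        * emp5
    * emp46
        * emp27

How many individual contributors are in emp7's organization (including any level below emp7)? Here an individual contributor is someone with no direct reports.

The people in emp7's organization with no one reporting to them are emp27, emp5, emp41, emp9, emp35, emp24, emp39, emp47, emp42, emp38, emp21, emp1, emp17, emp40, emp19, emp29, emp13, emp8, emp45, emp2, emp6, emp3, emp44. That is 23.

23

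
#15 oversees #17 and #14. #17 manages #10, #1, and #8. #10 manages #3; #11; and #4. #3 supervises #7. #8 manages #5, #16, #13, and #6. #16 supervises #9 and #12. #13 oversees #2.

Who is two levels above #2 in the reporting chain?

#8

#2 reports to #13, and #13 reports to #8. So #2's skip-level manager is #8.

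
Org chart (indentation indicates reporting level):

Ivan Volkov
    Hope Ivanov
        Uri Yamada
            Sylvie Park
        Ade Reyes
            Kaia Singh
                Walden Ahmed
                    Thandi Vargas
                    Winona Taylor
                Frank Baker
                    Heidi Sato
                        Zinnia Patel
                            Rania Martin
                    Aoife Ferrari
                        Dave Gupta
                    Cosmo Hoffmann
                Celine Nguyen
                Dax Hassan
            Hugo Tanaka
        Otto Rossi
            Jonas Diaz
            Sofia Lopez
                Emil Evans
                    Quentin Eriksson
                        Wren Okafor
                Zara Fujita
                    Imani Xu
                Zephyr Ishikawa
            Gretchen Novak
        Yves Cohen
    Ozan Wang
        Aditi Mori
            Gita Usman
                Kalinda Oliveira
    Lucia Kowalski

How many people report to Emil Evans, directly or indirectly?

Emil Evans directly manages Quentin Eriksson. Under Quentin Eriksson: Wren Okafor (1). That's 2 in total.

2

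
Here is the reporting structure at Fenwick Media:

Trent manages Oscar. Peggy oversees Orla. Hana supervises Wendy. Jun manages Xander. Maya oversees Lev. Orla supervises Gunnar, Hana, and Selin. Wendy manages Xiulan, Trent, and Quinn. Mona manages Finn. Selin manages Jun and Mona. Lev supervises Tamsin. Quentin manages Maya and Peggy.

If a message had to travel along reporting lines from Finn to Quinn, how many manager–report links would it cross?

Finn is 3 levels below Orla, and Quinn is 3 levels below Orla (their lowest common manager). The shortest path runs up from Finn to Orla and back down to Quinn: 3 + 3 = 6 links.

6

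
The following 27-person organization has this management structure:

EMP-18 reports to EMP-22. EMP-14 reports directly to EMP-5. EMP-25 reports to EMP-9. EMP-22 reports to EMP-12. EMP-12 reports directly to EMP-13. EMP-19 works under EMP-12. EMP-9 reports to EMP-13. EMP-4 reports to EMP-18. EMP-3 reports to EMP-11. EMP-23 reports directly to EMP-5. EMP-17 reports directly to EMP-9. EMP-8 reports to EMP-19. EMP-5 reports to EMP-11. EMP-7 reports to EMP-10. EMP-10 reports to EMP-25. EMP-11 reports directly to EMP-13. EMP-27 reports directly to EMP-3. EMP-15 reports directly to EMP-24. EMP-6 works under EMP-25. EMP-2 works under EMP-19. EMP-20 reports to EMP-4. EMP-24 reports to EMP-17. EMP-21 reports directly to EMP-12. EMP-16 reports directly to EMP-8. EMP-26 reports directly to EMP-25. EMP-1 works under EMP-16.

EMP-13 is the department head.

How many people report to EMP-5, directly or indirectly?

EMP-5 directly manages EMP-23, EMP-14. EMP-23 has no reports. EMP-14 has no reports. So EMP-5's organization is 2 direct reports plus everyone under them: 1 + 1 = 2.

2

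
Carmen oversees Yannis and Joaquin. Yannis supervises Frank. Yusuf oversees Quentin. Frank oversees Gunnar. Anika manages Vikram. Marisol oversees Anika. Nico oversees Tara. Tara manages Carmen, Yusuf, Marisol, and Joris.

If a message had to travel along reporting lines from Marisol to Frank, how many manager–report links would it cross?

4

Marisol is 1 level below Tara, and Frank is 3 levels below Tara (their lowest common manager). The shortest path runs up from Marisol to Tara and back down to Frank: 1 + 3 = 4 links.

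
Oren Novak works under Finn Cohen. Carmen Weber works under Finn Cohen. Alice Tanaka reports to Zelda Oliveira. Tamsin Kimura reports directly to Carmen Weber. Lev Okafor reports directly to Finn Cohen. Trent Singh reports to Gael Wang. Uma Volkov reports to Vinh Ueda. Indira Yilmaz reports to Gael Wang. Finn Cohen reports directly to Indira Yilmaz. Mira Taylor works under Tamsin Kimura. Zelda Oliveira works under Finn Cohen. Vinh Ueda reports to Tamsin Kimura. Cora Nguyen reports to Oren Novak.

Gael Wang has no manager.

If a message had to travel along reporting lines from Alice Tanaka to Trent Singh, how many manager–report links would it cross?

Alice Tanaka is 4 levels below Gael Wang, and Trent Singh is 1 level below Gael Wang (their lowest common manager). The shortest path runs up from Alice Tanaka to Gael Wang and back down to Trent Singh: 4 + 1 = 5 links.

5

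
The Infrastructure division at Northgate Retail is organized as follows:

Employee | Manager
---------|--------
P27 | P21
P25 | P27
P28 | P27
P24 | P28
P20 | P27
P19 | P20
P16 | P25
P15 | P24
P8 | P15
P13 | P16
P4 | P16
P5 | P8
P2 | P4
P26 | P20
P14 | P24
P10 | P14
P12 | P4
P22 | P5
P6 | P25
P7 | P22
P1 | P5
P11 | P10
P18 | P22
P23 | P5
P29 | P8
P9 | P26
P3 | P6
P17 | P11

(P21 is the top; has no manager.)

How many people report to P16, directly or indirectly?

4

P16 directly manages P13, P4. P13 has no reports. Under P4: P12, P2 (2). So P16's organization is 2 direct reports plus everyone under them: 1 + 3 = 4.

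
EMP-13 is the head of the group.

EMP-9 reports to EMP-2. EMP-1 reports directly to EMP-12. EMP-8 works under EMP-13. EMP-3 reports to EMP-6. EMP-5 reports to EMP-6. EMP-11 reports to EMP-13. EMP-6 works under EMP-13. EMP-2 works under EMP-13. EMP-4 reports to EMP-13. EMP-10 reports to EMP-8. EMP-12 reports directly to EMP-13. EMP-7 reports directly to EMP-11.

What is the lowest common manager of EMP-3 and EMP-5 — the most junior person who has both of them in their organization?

EMP-3's chain of managers is EMP-6, EMP-13. EMP-5's chain of managers is EMP-6, EMP-13. The first manager that appears in both chains is EMP-6.

EMP-6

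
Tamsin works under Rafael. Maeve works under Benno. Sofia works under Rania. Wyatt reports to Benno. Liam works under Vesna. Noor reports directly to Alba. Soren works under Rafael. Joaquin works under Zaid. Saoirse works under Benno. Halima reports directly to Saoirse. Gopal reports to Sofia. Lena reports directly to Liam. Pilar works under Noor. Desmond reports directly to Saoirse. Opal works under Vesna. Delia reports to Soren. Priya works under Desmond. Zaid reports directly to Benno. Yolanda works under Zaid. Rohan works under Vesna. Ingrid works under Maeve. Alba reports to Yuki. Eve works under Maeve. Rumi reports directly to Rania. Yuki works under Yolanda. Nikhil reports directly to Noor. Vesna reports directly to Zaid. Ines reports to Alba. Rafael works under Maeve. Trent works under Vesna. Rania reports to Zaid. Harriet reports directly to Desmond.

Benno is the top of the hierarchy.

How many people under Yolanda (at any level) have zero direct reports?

3

The people in Yolanda's organization with no one reporting to them are Ines, Nikhil, Pilar. That is 3.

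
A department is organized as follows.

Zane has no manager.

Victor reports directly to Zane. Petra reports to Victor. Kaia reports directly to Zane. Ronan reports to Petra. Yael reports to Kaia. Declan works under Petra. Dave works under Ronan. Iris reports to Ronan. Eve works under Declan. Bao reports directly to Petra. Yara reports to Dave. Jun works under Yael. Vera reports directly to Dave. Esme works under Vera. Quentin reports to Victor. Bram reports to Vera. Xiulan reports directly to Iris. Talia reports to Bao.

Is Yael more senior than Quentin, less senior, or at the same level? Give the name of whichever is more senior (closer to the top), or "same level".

same level

Both Yael and Quentin are 2 levels below Zane.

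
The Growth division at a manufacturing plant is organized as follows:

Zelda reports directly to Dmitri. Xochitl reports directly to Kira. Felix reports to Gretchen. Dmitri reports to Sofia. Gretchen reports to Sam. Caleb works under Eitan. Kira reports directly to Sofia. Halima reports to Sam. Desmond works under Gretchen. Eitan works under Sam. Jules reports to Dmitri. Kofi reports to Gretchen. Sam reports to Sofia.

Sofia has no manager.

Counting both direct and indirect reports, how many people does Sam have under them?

Sam directly manages Halima, Gretchen, Eitan. Halima has no reports. Under Gretchen: Desmond, Felix, Kofi (3). Under Eitan: Caleb (1). So Sam's organization is 3 direct reports plus everyone under them: 1 + 4 + 2 = 7.

7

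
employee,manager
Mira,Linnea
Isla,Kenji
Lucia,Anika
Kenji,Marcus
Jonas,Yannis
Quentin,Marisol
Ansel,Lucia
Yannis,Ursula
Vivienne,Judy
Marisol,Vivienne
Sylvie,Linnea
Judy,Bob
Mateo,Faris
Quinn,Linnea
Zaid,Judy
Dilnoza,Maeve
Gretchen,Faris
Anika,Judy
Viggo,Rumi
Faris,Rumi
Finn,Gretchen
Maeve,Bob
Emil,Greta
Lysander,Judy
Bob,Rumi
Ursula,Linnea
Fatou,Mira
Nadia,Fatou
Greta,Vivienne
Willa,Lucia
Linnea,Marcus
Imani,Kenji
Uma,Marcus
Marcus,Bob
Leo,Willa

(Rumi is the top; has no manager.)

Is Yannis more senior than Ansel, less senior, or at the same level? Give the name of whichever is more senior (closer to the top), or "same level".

Both Yannis and Ansel are 5 levels below Rumi.

same level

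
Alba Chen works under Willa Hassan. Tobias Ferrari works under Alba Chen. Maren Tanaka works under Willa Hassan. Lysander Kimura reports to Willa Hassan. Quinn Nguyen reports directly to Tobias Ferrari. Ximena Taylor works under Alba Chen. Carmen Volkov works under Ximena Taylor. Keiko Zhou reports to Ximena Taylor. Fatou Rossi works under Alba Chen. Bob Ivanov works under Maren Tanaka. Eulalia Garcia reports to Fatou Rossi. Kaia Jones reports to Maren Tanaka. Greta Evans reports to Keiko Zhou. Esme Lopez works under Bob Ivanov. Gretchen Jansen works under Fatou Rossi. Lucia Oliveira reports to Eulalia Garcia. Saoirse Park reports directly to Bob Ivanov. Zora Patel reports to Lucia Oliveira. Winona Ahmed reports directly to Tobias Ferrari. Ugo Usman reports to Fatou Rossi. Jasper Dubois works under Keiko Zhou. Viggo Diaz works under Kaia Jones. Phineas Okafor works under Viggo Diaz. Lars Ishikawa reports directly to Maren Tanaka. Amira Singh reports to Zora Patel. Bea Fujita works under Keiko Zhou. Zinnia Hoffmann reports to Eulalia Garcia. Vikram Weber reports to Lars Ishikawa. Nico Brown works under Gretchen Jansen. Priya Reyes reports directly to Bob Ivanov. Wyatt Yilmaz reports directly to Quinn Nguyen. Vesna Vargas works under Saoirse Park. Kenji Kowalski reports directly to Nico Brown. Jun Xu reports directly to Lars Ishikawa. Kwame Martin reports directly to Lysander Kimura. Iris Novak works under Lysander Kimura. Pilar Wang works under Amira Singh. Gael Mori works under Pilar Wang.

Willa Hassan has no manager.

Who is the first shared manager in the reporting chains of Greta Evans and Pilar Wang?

Greta Evans's chain of managers is Keiko Zhou, Ximena Taylor, Alba Chen, Willa Hassan. Pilar Wang's chain of managers is Amira Singh, Zora Patel, Lucia Oliveira, Eulalia Garcia, Fatou Rossi, Alba Chen, Willa Hassan. The first manager that appears in both chains is Alba Chen.

Alba Chen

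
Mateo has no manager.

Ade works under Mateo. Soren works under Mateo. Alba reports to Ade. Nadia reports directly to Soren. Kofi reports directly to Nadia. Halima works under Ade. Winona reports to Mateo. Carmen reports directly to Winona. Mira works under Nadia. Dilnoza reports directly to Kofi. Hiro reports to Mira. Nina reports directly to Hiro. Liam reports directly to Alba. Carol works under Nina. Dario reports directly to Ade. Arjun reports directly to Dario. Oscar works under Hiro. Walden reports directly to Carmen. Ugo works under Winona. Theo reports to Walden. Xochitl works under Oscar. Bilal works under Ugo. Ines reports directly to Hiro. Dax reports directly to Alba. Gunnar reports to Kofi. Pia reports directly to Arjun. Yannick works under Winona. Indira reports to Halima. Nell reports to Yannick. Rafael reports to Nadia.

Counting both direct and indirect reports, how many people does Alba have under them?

Alba directly manages Liam, Dax. Liam has no reports. Dax has no reports. So Alba's organization is 2 direct reports plus everyone under them: 1 + 1 = 2.

2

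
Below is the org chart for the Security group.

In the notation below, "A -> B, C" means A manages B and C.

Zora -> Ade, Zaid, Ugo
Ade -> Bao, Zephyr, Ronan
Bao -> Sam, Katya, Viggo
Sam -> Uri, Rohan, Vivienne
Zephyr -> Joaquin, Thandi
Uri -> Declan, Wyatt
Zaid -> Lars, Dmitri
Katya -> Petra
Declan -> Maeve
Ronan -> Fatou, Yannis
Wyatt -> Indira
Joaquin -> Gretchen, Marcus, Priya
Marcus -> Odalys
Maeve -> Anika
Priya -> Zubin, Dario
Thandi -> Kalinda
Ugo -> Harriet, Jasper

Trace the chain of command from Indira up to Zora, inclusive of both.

Indira -> Wyatt -> Uri -> Sam -> Bao -> Ade -> Zora

Indira reports to Wyatt. Wyatt reports to Uri. Uri reports to Sam. Sam reports to Bao. Bao reports to Ade. Ade reports to Zora. Zora is at the top.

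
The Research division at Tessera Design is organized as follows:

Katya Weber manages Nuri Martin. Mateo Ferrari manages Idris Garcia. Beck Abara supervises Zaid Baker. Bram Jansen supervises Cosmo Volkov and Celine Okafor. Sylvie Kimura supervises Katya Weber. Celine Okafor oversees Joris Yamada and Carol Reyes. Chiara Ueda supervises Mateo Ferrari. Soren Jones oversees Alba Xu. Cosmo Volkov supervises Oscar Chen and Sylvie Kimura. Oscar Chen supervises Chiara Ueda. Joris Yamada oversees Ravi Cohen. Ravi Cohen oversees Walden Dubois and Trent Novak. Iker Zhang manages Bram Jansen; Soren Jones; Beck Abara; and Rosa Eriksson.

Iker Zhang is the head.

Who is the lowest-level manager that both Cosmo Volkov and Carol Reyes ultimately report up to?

Cosmo Volkov's chain of managers is Bram Jansen, Iker Zhang. Carol Reyes's chain of managers is Celine Okafor, Bram Jansen, Iker Zhang. The first manager that appears in both chains is Bram Jansen.

Bram Jansen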